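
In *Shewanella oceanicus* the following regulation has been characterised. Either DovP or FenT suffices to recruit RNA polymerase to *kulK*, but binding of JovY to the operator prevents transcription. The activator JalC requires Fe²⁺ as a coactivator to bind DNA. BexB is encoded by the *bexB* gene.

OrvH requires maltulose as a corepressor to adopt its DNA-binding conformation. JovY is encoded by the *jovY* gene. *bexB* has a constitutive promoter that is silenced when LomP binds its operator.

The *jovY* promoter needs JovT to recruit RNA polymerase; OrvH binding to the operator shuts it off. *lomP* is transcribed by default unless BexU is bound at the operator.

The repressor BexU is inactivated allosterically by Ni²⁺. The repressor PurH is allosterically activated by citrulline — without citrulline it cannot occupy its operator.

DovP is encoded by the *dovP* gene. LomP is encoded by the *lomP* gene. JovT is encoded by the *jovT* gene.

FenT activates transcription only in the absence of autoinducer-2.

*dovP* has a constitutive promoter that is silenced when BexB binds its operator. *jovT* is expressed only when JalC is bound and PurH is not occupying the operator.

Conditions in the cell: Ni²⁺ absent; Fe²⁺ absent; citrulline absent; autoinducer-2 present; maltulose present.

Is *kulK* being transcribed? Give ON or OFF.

OFF

Fe²⁺ is absent, so JalC is inactive.
Citrulline is absent, so PurH is inactive.
Required activator JalC is absent, so *jovT* is not transcribed.
So JovT is not produced.
Maltulose is present, so OrvH is active.
With repressor OrvH bound, *jovY* is not transcribed.
So JovY is not produced.
Ni²⁺ is absent, so BexU is active.
With repressor BexU bound, *lomP* is not transcribed.
So LomP is not produced.
With no repressor bound, *bexB* is transcribed.
So BexB is produced and active.
With repressor BexB bound, *dovP* is not transcribed.
So DovP is not produced.
Autoinducer-2 is present, so FenT is inactive.
No activator is available at the *kulK* promoter, so *kulK* is not transcribed.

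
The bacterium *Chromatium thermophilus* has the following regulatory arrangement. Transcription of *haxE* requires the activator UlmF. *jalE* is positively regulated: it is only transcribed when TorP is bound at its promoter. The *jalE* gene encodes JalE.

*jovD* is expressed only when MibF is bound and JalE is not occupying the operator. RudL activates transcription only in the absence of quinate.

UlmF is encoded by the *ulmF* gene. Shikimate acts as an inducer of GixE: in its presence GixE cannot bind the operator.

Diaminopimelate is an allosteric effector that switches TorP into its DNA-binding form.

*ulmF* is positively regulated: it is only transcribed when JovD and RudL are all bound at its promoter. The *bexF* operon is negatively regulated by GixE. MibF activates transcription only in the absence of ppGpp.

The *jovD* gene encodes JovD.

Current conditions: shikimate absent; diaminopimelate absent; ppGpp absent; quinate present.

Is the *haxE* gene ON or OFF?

Diaminopimelate is absent, so TorP is inactive.
Required activator TorP is absent, so *jalE* is not transcribed.
So JalE is not produced.
ppGpp is absent, so MibF is active.
No repressor is bound and MibF is active, so *jovD* is transcribed.
So JovD is produced and active.
Quinate is present, so RudL is inactive.
Required activator RudL is absent, so *ulmF* is not transcribed.
So UlmF is not produced.
Required activator UlmF is absent, so *haxE* is not transcribed.

OFF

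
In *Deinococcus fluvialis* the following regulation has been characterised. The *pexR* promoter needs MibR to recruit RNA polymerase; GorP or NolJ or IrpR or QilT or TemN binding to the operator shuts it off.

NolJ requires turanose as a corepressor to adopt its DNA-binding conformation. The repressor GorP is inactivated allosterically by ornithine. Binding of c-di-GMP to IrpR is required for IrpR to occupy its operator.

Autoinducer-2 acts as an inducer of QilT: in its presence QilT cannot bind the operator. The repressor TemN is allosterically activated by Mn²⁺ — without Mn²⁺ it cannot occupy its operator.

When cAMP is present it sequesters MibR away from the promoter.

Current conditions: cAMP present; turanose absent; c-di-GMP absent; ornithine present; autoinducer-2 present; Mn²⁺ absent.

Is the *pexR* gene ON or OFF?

OFF

Ornithine is present, so GorP is inactive.
cAMP is present, so MibR is inactive.
Turanose is absent, so NolJ is inactive.
c-di-GMP is absent, so IrpR is inactive.
Autoinducer-2 is present, so QilT is inactive.
Mn²⁺ is absent, so TemN is inactive.
Required activator MibR is absent, so *pexR* is not transcribed.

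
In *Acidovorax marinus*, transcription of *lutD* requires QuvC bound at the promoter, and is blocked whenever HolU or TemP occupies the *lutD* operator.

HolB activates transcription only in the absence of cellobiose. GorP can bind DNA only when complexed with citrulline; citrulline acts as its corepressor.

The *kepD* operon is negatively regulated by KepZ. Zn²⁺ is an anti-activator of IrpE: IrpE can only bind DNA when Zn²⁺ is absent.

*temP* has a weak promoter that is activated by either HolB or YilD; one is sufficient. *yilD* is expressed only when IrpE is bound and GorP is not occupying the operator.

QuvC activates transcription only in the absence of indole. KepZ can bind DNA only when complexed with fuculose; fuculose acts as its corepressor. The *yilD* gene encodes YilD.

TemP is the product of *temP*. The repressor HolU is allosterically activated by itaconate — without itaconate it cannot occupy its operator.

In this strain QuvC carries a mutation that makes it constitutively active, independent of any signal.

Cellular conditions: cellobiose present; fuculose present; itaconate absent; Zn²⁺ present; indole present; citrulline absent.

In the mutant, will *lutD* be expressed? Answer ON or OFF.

ON

Itaconate is absent, so HolU is inactive.
Cellobiose is present, so HolB is inactive.
Citrulline is absent, so GorP is inactive.
Zn²⁺ is present, so IrpE is inactive.
Required activator IrpE is absent, so *yilD* is not transcribed.
So YilD is not produced.
No activator is available at the *temP* promoter, so *temP* is not transcribed.
So TemP is not produced.
QuvC is constitutively active in this strain.
No repressor is bound and QuvC is active, so *lutD* is transcribed.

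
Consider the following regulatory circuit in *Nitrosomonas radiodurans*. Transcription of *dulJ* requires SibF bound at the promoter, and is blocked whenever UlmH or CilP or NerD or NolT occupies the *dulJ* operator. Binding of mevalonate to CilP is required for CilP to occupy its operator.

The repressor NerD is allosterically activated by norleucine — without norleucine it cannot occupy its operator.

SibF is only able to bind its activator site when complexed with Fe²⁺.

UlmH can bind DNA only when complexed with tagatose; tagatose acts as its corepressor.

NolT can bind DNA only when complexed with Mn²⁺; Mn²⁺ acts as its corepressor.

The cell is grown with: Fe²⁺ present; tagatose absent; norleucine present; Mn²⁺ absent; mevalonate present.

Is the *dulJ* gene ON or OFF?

Tagatose is absent, so UlmH is inactive.
Fe²⁺ is present, so SibF is active.
Mevalonate is present, so CilP is active.
Norleucine is present, so NerD is active.
Mn²⁺ is absent, so NolT is inactive.
With repressor CilP bound, *dulJ* is not transcribed.

OFF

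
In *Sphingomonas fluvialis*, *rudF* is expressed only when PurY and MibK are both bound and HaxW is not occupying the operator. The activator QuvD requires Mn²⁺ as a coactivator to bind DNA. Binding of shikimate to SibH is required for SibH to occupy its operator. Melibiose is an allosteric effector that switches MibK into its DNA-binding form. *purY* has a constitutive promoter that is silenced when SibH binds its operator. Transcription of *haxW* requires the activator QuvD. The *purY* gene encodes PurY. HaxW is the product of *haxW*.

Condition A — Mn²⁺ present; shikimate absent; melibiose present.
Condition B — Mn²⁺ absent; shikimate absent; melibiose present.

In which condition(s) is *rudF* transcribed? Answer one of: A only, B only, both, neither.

Condition A:
Mn²⁺ is present, so QuvD is active.
No repressor is bound and QuvD is active, so *haxW* is transcribed.
So HaxW is produced and active.
Shikimate is absent, so SibH is inactive.
With no repressor bound, *purY* is transcribed.
So PurY is produced and active.
Melibiose is present, so MibK is active.
With repressor HaxW bound, *rudF* is not transcribed.
→ *rudF* is OFF in A.
Condition B:
Mn²⁺ is absent, so QuvD is inactive.
Required activator QuvD is absent, so *haxW* is not transcribed.
So HaxW is not produced.
Shikimate is absent, so SibH is inactive.
With no repressor bound, *purY* is transcribed.
So PurY is produced and active.
Melibiose is present, so MibK is active.
No repressor is bound and PurY and MibK are active, so *rudF* is transcribed.
→ *rudF* is ON in B.

B only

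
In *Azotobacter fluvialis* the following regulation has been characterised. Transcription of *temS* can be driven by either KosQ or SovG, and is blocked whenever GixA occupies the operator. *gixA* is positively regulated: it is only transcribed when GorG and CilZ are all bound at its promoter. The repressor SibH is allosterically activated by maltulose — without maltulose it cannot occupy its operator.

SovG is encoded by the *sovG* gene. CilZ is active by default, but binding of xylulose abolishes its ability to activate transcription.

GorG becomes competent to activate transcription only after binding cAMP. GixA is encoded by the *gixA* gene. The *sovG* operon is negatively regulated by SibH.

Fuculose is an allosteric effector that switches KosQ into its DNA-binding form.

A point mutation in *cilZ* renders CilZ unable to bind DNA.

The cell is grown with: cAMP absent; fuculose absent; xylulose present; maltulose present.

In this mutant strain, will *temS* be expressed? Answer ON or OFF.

Fuculose is absent, so KosQ is inactive.
Maltulose is present, so SibH is active.
With repressor SibH bound, *sovG* is not transcribed.
So SovG is not produced.
cAMP is absent, so GorG is inactive.
CilZ is non-functional in this strain, so it has no effect.
Required activator GorG is absent, so *gixA* is not transcribed.
So GixA is not produced.
No activator is available at the *temS* promoter, so *temS* is not transcribed.

OFF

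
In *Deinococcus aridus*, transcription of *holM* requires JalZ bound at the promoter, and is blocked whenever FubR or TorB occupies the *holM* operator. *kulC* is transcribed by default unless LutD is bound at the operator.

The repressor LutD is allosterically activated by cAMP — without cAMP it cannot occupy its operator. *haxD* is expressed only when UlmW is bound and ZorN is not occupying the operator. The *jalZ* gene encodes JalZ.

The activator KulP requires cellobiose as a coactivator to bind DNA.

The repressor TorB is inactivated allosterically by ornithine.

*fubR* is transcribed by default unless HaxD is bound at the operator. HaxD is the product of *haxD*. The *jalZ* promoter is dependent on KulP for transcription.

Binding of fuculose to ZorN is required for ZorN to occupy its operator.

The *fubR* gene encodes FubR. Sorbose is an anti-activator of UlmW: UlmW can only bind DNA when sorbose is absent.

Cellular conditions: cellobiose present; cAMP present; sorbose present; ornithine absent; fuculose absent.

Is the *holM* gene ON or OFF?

OFF

Fuculose is absent, so ZorN is inactive.
Sorbose is present, so UlmW is inactive.
Required activator UlmW is absent, so *haxD* is not transcribed.
So HaxD is not produced.
With no repressor bound, *fubR* is transcribed.
So FubR is produced and active.
Ornithine is absent, so TorB is active.
Cellobiose is present, so KulP is active.
No repressor is bound and KulP is active, so *jalZ* is transcribed.
So JalZ is produced and active.
With repressor FubR bound, *holM* is not transcribed.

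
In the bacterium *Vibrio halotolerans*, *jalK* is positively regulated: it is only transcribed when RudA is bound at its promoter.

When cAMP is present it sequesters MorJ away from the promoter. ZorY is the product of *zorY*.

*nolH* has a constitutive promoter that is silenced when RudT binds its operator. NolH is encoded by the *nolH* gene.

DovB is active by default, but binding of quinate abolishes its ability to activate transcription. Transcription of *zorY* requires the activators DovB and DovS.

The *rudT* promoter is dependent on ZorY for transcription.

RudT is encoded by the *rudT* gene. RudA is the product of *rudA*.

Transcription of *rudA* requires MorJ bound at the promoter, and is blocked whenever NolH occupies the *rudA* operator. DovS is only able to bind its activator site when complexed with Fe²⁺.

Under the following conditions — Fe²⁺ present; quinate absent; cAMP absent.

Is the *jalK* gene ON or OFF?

ON

Quinate is absent, so DovB is active.
Fe²⁺ is present, so DovS is active.
No repressor is bound and DovB and DovS are active, so *zorY* is transcribed.
So ZorY is produced and active.
No repressor is bound and ZorY is active, so *rudT* is transcribed.
So RudT is produced and active.
With repressor RudT bound, *nolH* is not transcribed.
So NolH is not produced.
cAMP is absent, so MorJ is active.
No repressor is bound and MorJ is active, so *rudA* is transcribed.
So RudA is produced and active.
No repressor is bound and RudA is active, so *jalK* is transcribed.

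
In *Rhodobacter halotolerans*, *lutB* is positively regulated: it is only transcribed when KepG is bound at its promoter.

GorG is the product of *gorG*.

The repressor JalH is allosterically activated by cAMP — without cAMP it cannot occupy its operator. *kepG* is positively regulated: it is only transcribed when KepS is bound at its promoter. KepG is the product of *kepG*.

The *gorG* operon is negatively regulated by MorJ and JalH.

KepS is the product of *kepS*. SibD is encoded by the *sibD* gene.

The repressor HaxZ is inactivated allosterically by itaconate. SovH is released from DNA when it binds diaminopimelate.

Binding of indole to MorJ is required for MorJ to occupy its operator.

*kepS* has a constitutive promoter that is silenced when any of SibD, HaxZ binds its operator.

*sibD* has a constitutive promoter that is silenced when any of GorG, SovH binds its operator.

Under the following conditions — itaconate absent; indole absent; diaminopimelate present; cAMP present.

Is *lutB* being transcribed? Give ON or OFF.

Indole is absent, so MorJ is inactive.
cAMP is present, so JalH is active.
With repressor JalH bound, *gorG* is not transcribed.
So GorG is not produced.
Diaminopimelate is present, so SovH is inactive.
With no repressor bound, *sibD* is transcribed.
So SibD is produced and active.
Itaconate is absent, so HaxZ is active.
With repressor SibD bound, *kepS* is not transcribed.
So KepS is not produced.
Required activator KepS is absent, so *kepG* is not transcribed.
So KepG is not produced.
Required activator KepG is absent, so *lutB* is not transcribed.

OFF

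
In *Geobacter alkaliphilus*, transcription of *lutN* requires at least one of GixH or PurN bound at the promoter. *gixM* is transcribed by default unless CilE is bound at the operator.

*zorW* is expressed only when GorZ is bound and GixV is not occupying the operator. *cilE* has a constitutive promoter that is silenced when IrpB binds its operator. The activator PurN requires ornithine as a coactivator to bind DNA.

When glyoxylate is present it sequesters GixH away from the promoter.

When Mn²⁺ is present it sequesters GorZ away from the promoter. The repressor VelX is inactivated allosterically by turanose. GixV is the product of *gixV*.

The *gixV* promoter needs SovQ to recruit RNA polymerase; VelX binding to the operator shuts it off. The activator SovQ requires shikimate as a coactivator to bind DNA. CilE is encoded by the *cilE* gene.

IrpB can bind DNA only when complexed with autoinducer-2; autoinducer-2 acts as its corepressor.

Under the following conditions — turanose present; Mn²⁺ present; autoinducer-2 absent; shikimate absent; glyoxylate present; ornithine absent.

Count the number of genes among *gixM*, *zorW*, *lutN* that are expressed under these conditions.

0

Autoinducer-2 is absent, so IrpB is inactive.
With no repressor bound, *cilE* is transcribed.
So CilE is produced and active.
With repressor CilE bound, *gixM* is not transcribed.
→ *gixM* is OFF.
Mn²⁺ is present, so GorZ is inactive.
Shikimate is absent, so SovQ is inactive.
Turanose is present, so VelX is inactive.
Required activator SovQ is absent, so *gixV* is not transcribed.
So GixV is not produced.
Required activator GorZ is absent, so *zorW* is not transcribed.
→ *zorW* is OFF.
Glyoxylate is present, so GixH is inactive.
Ornithine is absent, so PurN is inactive.
No activator is available at the *lutN* promoter, so *lutN* is not transcribed.
→ *lutN* is OFF.
0 of the 3 genes are transcribed.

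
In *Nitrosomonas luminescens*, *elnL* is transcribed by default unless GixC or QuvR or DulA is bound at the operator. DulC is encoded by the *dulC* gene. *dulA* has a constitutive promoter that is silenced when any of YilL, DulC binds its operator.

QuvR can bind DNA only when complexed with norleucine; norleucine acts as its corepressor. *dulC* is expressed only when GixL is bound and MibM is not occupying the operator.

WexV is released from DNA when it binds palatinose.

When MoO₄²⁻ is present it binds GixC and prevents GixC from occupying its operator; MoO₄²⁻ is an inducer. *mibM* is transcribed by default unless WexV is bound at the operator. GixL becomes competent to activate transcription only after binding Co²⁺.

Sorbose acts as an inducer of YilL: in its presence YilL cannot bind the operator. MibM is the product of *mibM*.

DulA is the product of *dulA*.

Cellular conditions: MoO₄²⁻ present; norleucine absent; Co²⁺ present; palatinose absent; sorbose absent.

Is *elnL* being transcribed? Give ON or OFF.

ON

MoO₄²⁻ is present, so GixC is inactive.
Norleucine is absent, so QuvR is inactive.
Sorbose is absent, so YilL is active.
Co²⁺ is present, so GixL is active.
Palatinose is absent, so WexV is active.
With repressor WexV bound, *mibM* is not transcribed.
So MibM is not produced.
No repressor is bound and GixL is active, so *dulC* is transcribed.
So DulC is produced and active.
With repressor YilL bound, *dulA* is not transcribed.
So DulA is not produced.
With no repressor bound, *elnL* is transcribed.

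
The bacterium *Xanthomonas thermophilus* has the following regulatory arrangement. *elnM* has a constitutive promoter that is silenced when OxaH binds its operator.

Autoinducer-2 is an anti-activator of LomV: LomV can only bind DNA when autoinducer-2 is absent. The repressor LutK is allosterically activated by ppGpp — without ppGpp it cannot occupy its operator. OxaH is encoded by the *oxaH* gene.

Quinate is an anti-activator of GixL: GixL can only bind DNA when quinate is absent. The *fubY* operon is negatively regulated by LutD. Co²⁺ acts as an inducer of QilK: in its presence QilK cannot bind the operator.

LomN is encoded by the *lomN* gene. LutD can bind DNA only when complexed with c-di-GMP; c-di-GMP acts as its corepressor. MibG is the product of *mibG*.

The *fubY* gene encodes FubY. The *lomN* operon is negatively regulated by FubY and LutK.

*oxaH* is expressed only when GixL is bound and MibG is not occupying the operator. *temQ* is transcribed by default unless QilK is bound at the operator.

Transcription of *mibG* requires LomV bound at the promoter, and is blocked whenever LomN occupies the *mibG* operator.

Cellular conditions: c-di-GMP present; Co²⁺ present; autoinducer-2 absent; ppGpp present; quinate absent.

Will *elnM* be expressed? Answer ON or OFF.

c-di-GMP is present, so LutD is active.
With repressor LutD bound, *fubY* is not transcribed.
So FubY is not produced.
ppGpp is present, so LutK is active.
With repressor LutK bound, *lomN* is not transcribed.
So LomN is not produced.
Autoinducer-2 is absent, so LomV is active.
No repressor is bound and LomV is active, so *mibG* is transcribed.
So MibG is produced and active.
Quinate is absent, so GixL is active.
With repressor MibG bound, *oxaH* is not transcribed.
So OxaH is not produced.
With no repressor bound, *elnM* is transcribed.

ON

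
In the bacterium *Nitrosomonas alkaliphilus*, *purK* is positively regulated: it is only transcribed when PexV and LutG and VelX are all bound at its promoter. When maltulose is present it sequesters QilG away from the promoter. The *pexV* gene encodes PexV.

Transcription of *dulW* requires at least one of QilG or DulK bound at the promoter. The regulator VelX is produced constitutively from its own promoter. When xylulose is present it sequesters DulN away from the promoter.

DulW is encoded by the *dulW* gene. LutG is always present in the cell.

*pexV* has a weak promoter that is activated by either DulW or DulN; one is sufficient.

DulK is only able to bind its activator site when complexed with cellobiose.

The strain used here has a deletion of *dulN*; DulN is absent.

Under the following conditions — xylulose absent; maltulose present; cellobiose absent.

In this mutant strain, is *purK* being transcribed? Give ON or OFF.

OFF

Maltulose is present, so QilG is inactive.
Cellobiose is absent, so DulK is inactive.
No activator is available at the *dulW* promoter, so *dulW* is not transcribed.
So DulW is not produced.
DulN is non-functional in this strain, so it has no effect.
No activator is available at the *pexV* promoter, so *pexV* is not transcribed.
So PexV is not produced.
LutG is produced constitutively and is active.
VelX is produced constitutively and is active.
Required activator PexV is absent, so *purK* is not transcribed.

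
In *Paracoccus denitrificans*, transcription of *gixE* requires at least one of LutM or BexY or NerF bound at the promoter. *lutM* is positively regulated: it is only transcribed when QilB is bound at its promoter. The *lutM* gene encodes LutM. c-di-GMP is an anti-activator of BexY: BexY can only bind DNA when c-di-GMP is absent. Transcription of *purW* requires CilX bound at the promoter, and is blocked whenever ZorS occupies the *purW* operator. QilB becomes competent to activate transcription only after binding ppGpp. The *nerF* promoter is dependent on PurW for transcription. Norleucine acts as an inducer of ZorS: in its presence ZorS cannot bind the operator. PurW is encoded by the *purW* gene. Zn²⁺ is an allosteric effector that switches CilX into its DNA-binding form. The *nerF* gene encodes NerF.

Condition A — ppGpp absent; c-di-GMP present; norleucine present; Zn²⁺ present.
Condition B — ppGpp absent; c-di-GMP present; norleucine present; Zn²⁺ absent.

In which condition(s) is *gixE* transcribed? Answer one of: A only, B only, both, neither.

A only

Condition A:
ppGpp is absent, so QilB is inactive.
Required activator QilB is absent, so *lutM* is not transcribed.
So LutM is not produced.
c-di-GMP is present, so BexY is inactive.
Norleucine is present, so ZorS is inactive.
Zn²⁺ is present, so CilX is active.
No repressor is bound and CilX is active, so *purW* is transcribed.
So PurW is produced and active.
No repressor is bound and PurW is active, so *nerF* is transcribed.
So NerF is produced and active.
Activator NerF is present, so *gixE* is transcribed.
→ *gixE* is ON in A.
Condition B:
ppGpp is absent, so QilB is inactive.
Required activator QilB is absent, so *lutM* is not transcribed.
So LutM is not produced.
c-di-GMP is present, so BexY is inactive.
Norleucine is present, so ZorS is inactive.
Zn²⁺ is absent, so CilX is inactive.
Required activator CilX is absent, so *purW* is not transcribed.
So PurW is not produced.
Required activator PurW is absent, so *nerF* is not transcribed.
So NerF is not produced.
No activator is available at the *gixE* promoter, so *gixE* is not transcribed.
→ *gixE* is OFF in B.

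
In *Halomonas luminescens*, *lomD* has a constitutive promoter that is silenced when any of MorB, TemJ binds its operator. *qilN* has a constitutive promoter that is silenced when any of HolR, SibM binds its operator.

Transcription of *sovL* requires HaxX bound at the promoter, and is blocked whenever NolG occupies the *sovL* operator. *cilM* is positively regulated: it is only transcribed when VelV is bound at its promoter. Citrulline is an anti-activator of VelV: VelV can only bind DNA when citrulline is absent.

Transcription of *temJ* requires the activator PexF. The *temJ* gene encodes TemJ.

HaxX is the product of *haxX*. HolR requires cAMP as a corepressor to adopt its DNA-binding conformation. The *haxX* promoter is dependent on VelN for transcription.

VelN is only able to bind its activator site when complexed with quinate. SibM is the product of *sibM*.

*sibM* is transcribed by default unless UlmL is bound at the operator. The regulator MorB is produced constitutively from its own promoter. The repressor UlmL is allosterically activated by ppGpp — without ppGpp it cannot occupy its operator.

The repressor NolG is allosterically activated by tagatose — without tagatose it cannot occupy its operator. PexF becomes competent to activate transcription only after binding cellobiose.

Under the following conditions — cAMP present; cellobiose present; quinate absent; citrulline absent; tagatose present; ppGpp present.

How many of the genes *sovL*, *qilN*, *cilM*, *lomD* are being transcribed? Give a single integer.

1

Quinate is absent, so VelN is inactive.
Required activator VelN is absent, so *haxX* is not transcribed.
So HaxX is not produced.
Tagatose is present, so NolG is active.
With repressor NolG bound, *sovL* is not transcribed.
→ *sovL* is OFF.
cAMP is present, so HolR is active.
ppGpp is present, so UlmL is active.
With repressor UlmL bound, *sibM* is not transcribed.
So SibM is not produced.
With repressor HolR bound, *qilN* is not transcribed.
→ *qilN* is OFF.
Citrulline is absent, so VelV is active.
No repressor is bound and VelV is active, so *cilM* is transcribed.
→ *cilM* is ON.
MorB is produced constitutively and is active.
Cellobiose is present, so PexF is active.
No repressor is bound and PexF is active, so *temJ* is transcribed.
So TemJ is produced and active.
With repressor MorB bound, *lomD* is not transcribed.
→ *lomD* is OFF.
1 of the 4 genes is transcribed.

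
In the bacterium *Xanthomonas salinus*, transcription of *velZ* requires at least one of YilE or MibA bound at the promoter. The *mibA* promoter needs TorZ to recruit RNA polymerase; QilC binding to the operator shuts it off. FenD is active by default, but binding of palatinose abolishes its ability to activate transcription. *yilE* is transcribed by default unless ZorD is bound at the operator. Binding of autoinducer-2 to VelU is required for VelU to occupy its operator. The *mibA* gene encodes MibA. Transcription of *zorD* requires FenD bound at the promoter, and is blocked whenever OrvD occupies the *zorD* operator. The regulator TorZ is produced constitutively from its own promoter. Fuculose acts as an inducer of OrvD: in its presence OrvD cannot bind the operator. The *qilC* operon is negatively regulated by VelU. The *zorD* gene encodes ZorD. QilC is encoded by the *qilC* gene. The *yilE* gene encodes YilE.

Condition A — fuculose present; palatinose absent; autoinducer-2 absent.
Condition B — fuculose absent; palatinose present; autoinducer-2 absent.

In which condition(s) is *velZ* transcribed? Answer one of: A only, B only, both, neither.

Condition A:
Fuculose is present, so OrvD is inactive.
Palatinose is absent, so FenD is active.
No repressor is bound and FenD is active, so *zorD* is transcribed.
So ZorD is produced and active.
With repressor ZorD bound, *yilE* is not transcribed.
So YilE is not produced.
Autoinducer-2 is absent, so VelU is inactive.
With no repressor bound, *qilC* is transcribed.
So QilC is produced and active.
TorZ is produced constitutively and is active.
With repressor QilC bound, *mibA* is not transcribed.
So MibA is not produced.
No activator is available at the *velZ* promoter, so *velZ* is not transcribed.
→ *velZ* is OFF in A.
Condition B:
Fuculose is absent, so OrvD is active.
Palatinose is present, so FenD is inactive.
With repressor OrvD bound, *zorD* is not transcribed.
So ZorD is not produced.
With no repressor bound, *yilE* is transcribed.
So YilE is produced and active.
Autoinducer-2 is absent, so VelU is inactive.
With no repressor bound, *qilC* is transcribed.
So QilC is produced and active.
TorZ is produced constitutively and is active.
With repressor QilC bound, *mibA* is not transcribed.
So MibA is not produced.
Activator YilE is present, so *velZ* is transcribed.
→ *velZ* is ON in B.

B only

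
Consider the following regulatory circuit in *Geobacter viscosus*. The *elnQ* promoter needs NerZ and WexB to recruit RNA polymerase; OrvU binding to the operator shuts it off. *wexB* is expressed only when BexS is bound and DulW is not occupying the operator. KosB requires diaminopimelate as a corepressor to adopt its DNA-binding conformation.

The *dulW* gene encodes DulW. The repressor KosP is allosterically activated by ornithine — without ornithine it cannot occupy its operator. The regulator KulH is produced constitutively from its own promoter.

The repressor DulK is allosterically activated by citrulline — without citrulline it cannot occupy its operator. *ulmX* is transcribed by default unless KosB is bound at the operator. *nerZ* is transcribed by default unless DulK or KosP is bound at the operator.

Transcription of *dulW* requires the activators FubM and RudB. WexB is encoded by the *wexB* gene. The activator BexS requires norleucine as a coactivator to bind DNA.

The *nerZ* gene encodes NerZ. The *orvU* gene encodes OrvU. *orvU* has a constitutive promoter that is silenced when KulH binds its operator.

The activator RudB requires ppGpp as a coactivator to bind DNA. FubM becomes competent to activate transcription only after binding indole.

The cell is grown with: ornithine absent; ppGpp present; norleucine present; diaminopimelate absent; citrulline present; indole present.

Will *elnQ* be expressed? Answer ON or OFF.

OFF

Citrulline is present, so DulK is active.
Ornithine is absent, so KosP is inactive.
With repressor DulK bound, *nerZ* is not transcribed.
So NerZ is not produced.
Indole is present, so FubM is active.
ppGpp is present, so RudB is active.
No repressor is bound and FubM and RudB are active, so *dulW* is transcribed.
So DulW is produced and active.
Norleucine is present, so BexS is active.
With repressor DulW bound, *wexB* is not transcribed.
So WexB is not produced.
KulH is produced constitutively and is active.
With repressor KulH bound, *orvU* is not transcribed.
So OrvU is not produced.
Required activator NerZ is absent, so *elnQ* is not transcribed.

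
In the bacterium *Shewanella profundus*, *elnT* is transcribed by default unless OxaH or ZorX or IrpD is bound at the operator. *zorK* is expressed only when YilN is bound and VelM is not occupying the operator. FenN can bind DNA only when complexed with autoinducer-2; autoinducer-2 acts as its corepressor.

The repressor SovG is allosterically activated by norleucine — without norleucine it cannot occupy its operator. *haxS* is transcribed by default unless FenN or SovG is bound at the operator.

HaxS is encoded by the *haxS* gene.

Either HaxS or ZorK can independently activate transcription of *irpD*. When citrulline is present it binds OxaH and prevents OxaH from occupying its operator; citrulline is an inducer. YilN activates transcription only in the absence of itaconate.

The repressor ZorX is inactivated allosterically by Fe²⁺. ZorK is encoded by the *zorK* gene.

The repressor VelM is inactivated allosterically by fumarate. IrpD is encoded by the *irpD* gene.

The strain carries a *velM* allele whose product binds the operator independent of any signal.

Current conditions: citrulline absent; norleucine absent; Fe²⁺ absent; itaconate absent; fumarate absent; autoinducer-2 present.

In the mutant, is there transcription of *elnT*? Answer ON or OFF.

OFF

Citrulline is absent, so OxaH is active.
Fe²⁺ is absent, so ZorX is active.
Autoinducer-2 is present, so FenN is active.
Norleucine is absent, so SovG is inactive.
With repressor FenN bound, *haxS* is not transcribed.
So HaxS is not produced.
Itaconate is absent, so YilN is active.
VelM is constitutively active in this strain.
With repressor VelM bound, *zorK* is not transcribed.
So ZorK is not produced.
No activator is available at the *irpD* promoter, so *irpD* is not transcribed.
So IrpD is not produced.
With repressor OxaH bound, *elnT* is not transcribed.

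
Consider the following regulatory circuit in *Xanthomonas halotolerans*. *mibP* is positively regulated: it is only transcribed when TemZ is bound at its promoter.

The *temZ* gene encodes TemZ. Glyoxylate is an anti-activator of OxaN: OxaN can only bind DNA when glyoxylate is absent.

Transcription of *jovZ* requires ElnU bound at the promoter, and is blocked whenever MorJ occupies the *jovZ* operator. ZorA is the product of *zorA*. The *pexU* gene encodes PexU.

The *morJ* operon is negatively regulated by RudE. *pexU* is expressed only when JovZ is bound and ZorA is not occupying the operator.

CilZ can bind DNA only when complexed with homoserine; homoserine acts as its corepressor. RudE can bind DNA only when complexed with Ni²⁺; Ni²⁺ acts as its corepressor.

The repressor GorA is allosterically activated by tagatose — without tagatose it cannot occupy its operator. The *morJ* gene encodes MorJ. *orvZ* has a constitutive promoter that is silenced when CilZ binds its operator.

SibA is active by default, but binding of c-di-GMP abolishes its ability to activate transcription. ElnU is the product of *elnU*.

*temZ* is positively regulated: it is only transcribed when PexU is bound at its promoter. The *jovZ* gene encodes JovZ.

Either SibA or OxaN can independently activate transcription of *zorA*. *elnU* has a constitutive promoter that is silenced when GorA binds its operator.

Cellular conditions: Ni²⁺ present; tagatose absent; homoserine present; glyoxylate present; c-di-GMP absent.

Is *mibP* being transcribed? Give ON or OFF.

Ni²⁺ is present, so RudE is active.
With repressor RudE bound, *morJ* is not transcribed.
So MorJ is not produced.
Tagatose is absent, so GorA is inactive.
With no repressor bound, *elnU* is transcribed.
So ElnU is produced and active.
No repressor is bound and ElnU is active, so *jovZ* is transcribed.
So JovZ is produced and active.
c-di-GMP is absent, so SibA is active.
Glyoxylate is present, so OxaN is inactive.
Activator SibA is present, so *zorA* is transcribed.
So ZorA is produced and active.
With repressor ZorA bound, *pexU* is not transcribed.
So PexU is not produced.
Required activator PexU is absent, so *temZ* is not transcribed.
So TemZ is not produced.
Required activator TemZ is absent, so *mibP* is not transcribed.

OFF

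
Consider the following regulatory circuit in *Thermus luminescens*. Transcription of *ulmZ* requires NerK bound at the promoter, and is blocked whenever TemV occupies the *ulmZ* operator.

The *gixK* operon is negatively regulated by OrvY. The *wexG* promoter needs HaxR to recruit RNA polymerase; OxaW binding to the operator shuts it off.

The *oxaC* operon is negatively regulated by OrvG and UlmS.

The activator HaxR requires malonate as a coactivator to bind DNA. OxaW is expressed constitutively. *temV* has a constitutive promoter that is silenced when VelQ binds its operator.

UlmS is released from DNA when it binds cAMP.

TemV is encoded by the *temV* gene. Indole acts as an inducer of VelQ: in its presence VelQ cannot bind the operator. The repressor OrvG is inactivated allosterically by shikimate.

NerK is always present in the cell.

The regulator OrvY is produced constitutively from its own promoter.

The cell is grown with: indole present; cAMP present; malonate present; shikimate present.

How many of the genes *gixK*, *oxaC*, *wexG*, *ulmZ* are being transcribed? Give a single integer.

1

OrvY is produced constitutively and is active.
With repressor OrvY bound, *gixK* is not transcribed.
→ *gixK* is OFF.
Shikimate is present, so OrvG is inactive.
cAMP is present, so UlmS is inactive.
With no repressor bound, *oxaC* is transcribed.
→ *oxaC* is ON.
OxaW is produced constitutively and is active.
Malonate is present, so HaxR is active.
With repressor OxaW bound, *wexG* is not transcribed.
→ *wexG* is OFF.
NerK is produced constitutively and is active.
Indole is present, so VelQ is inactive.
With no repressor bound, *temV* is transcribed.
So TemV is produced and active.
With repressor TemV bound, *ulmZ* is not transcribed.
→ *ulmZ* is OFF.
1 of the 4 genes is transcribed.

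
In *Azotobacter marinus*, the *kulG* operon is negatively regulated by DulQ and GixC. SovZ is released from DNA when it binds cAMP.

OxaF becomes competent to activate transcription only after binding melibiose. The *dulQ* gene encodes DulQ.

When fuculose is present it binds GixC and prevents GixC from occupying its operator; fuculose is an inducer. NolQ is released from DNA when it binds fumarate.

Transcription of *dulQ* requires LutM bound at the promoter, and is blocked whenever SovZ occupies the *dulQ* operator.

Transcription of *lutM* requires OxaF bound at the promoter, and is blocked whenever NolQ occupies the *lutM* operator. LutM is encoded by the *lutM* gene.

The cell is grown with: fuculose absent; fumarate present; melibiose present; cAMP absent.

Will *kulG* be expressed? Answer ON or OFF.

OFF

Melibiose is present, so OxaF is active.
Fumarate is present, so NolQ is inactive.
No repressor is bound and OxaF is active, so *lutM* is transcribed.
So LutM is produced and active.
cAMP is absent, so SovZ is active.
With repressor SovZ bound, *dulQ* is not transcribed.
So DulQ is not produced.
Fuculose is absent, so GixC is active.
With repressor GixC bound, *kulG* is not transcribed.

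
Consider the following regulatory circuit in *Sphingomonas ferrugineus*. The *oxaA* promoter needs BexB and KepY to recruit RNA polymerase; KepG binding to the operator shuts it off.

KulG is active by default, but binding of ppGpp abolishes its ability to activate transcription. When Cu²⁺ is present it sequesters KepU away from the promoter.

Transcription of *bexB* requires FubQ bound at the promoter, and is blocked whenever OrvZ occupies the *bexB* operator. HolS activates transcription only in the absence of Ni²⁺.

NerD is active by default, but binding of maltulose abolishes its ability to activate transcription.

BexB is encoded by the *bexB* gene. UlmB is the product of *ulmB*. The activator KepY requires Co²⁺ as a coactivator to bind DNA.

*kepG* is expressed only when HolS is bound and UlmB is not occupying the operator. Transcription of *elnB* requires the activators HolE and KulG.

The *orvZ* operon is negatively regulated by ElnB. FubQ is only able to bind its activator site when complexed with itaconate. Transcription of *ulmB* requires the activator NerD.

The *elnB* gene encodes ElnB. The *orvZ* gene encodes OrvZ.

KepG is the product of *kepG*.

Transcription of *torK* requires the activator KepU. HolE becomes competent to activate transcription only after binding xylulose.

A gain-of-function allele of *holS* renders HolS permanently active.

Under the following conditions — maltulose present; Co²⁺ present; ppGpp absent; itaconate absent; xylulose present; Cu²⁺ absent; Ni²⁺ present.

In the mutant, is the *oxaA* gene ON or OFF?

Xylulose is present, so HolE is active.
ppGpp is absent, so KulG is active.
No repressor is bound and HolE and KulG are active, so *elnB* is transcribed.
So ElnB is produced and active.
With repressor ElnB bound, *orvZ* is not transcribed.
So OrvZ is not produced.
Itaconate is absent, so FubQ is inactive.
Required activator FubQ is absent, so *bexB* is not transcribed.
So BexB is not produced.
Co²⁺ is present, so KepY is active.
HolS is constitutively active in this strain.
Maltulose is present, so NerD is inactive.
Required activator NerD is absent, so *ulmB* is not transcribed.
So UlmB is not produced.
No repressor is bound and HolS is active, so *kepG* is transcribed.
So KepG is produced and active.
With repressor KepG bound, *oxaA* is not transcribed.

OFF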